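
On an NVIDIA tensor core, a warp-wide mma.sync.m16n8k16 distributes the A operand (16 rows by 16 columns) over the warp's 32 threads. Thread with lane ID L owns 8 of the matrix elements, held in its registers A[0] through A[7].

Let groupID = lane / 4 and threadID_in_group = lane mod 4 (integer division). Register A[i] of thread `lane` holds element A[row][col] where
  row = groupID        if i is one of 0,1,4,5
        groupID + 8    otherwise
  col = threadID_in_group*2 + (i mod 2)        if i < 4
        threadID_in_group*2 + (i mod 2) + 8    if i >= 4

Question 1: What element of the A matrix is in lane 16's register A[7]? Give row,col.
16: g=4,t=0
[7] (4+8,0*2+1+8) = (12,9)

12,9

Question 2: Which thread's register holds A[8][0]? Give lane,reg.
0,2

r:8=>grp=0,rB=1  c:0=>cB=0,tig=0,lo=0
L=0*4+0=0  i=0*4+1*2+0=2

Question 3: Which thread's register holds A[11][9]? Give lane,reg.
12,7

r: 11->gid=3,r8=1  c: 9->c8=1,tid=0,i&1=1
L=3*4+0=12  i=1*4+1*2+1=7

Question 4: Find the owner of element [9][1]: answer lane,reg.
r: 9->gid=1,r8=1  c: 1->c8=0,tid=0,i&1=1
L=1*4+0=4  i=0*4+1*2+1=3

4,3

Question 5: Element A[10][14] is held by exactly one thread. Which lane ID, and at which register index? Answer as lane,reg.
11,6

r=10->g=2,rb=1  c=14->cb=1,t=3,b0=0
L=2*4+3=11  i=1*4+1*2+0=6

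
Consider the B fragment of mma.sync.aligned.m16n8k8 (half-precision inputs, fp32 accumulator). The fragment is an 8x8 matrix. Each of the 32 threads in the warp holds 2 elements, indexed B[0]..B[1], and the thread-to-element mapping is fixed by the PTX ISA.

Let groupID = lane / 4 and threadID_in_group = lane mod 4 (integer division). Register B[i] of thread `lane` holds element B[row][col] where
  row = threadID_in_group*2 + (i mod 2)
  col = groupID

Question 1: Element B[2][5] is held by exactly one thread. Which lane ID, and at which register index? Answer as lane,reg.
c=5->g=5  r=2->t=1,b0=0
L=5*4+1=21  i=0=0

21,0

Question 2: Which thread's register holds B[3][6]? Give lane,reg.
c=6->g=6  r=3->t=1,b0=1
L=6*4+1=25  i=1=1

25,1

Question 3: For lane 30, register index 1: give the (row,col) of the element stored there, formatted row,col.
L=30⇒gr=30>>2=7, th=30&3=2
[1]⇒row 2·2+1=5  col gr=7

5,7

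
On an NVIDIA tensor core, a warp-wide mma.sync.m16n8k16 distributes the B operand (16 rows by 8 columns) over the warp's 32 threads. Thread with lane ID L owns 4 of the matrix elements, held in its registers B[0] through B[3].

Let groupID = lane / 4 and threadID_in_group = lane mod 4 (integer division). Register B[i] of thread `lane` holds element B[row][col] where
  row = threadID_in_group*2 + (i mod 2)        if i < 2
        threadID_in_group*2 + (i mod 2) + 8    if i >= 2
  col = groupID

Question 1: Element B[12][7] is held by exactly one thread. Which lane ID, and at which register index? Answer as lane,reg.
c=7→G=7  r=12→rhi=1,T=2,p=0
L=7*4+2=30  i=1*2+0=2

30,2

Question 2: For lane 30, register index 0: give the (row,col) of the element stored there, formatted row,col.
lane 30->30/4=7, 30 mod 4=2
i=0  r:2·2+0+0->4  c:7

4,7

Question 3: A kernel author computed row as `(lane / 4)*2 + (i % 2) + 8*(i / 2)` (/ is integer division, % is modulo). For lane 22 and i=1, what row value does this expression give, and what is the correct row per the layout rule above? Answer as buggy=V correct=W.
`(lane / 4)*2 + (i % 2) + 8*(i / 2)`[22,1]->11
22: g=5,t=2
[1] (2*2+1+0,5) = (5,5)
row: 11 vs 5

buggy=11 correct=5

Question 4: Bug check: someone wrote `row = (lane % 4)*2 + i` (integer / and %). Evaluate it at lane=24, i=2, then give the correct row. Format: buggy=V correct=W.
`(lane % 4)*2 + i`[24,2]->2
lane 24: g=6 (24/4), t=0 (24%4)
i=2: r=0*2+0+8=8, c=g=6
row: 2 vs 8

buggy=2 correct=8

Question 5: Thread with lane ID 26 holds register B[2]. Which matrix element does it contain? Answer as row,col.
lane 26: gr=6 (26/4), th=2 (26%4)
i=2: r=2*2+0+8=12, c=gr=6

12,6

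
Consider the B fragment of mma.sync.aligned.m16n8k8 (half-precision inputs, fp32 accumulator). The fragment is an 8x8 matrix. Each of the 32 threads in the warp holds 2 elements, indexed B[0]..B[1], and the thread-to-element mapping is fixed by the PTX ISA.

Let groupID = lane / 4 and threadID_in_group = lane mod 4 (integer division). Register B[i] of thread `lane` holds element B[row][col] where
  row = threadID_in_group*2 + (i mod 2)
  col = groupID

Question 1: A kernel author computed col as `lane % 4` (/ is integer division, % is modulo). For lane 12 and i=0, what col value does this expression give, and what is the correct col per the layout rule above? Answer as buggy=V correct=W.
buggy=0 correct=3

`lane % 4`[12,0]=>0
lane 12: grp=3 (12/4), tig=0 (12%4)
i=0: r=0*2+0=0, c=grp=3
col: 0 vs 3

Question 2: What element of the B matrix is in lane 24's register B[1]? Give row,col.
L=24->g=24>>2=6, t=24&3=0
[1]->row 0·2+1=1  col g=6

1,6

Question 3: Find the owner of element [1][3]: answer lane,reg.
12,1

c: 3->gid=3  r: 1->tid=0,i&1=1
L=3*4+0=12  i=1=1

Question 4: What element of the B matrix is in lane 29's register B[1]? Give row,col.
3,7

L=29→G=29>>2=7, T=29&3=1
[1]→row 1·2+1=3  col G=7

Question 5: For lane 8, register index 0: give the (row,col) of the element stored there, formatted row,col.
0,2

L=8->g=8>>2=2, t=8&3=0
[0]->row 0·2+0=0  col g=2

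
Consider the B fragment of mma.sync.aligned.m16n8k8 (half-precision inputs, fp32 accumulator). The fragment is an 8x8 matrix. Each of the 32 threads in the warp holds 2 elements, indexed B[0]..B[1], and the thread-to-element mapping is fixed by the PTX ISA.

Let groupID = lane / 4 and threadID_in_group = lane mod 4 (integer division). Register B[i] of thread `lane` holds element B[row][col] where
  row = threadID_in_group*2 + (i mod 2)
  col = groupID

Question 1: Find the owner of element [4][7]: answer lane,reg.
c=7→G=7  r=4→T=2,p=0
L=7*4+2=30  i=0=0

30,0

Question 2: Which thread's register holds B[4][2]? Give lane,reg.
10,0

c: 2->gid=2  r: 4->tid=2,i&1=0
L=2*4+2=10  i=0=0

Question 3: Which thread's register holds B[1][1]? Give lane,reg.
4,1

c=1->g=1  r=1->t=0,b0=1
L=1*4+0=4  i=1=1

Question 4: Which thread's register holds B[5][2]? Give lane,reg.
c=2→G=2  r=5→T=2,p=1
L=2*4+2=10  i=1=1

10,1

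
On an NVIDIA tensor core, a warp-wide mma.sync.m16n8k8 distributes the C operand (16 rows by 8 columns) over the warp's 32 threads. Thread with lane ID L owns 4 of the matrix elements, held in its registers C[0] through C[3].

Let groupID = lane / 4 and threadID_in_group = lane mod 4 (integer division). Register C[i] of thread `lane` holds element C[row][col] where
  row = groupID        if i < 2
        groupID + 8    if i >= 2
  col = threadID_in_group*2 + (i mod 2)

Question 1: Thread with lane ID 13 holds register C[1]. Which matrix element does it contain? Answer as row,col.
3,3

lane 13: grp=3 (13/4), tig=1 (13%4)
i=1: r=3+0=3, c=1*2+1=3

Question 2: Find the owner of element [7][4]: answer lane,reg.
r=7⇒gr=7,Rb=0  c=4⇒th=2,odd=0
L=7*4+2=30  i=0*2+0=0

30,0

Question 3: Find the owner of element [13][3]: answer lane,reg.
r:13=>grp=5,rB=1  c:3=>tig=1,lo=1
L=5*4+1=21  i=1*2+1=3

21,3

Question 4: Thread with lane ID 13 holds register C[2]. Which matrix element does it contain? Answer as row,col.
11,2

13: g=3,t=1
[2] (3+8,1*2+0) = (11,2)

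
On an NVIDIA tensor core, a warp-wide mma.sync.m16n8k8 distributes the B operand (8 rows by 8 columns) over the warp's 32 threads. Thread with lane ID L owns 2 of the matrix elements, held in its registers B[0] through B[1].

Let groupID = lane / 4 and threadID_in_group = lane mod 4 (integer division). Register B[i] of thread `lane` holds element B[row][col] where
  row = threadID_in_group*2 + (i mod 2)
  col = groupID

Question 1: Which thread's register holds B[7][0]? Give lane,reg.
3,1

c:0=>grp=0  r:7=>tig=3,lo=1
L=0*4+3=3  i=1=1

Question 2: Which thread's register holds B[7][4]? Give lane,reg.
c=4⇒gr=4  r=7⇒th=3,odd=1
L=4*4+3=19  i=1=1

19,1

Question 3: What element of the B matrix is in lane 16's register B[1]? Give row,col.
lane 16: G=4 (16/4), T=0 (16%4)
i=1: r=0*2+1=1, c=G=4

1,4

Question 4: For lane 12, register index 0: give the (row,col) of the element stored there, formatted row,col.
lane 12→12/4=3, 12 mod 4=0
i=0  r:2·0+0→0  c:3

0,3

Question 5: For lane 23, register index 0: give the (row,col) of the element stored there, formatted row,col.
lane 23→23/4=5, 23 mod 4=3
i=0  r:2·3+0→6  c:5

6,5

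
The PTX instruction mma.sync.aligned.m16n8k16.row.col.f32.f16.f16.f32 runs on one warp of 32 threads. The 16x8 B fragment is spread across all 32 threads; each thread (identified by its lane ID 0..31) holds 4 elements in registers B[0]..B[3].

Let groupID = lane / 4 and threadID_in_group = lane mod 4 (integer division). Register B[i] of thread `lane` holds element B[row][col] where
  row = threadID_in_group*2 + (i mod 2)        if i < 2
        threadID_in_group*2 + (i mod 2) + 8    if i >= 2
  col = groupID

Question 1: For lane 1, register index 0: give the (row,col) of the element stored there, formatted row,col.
L=1→G=1>>2=0, T=1&3=1
[0]→row 1·2+0+0=2  col G=0

2,0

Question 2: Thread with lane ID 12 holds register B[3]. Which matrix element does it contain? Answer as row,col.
9,3

L=12->gid=12>>2=3, tid=12&3=0
[3]->row 0·2+1+8=9  col gid=3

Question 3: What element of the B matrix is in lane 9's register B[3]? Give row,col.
9: g=2,t=1
[3] (1*2+1+8,2) = (11,2)

11,2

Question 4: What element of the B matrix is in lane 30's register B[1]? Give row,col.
5,7

30: G=7,T=2
[1] (2*2+1+0,7) = (5,7)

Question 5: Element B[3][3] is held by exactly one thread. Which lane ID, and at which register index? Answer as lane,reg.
13,1

c:3=>grp=3  r:3=>rB=0,tig=1,lo=1
L=3*4+1=13  i=0*2+1=1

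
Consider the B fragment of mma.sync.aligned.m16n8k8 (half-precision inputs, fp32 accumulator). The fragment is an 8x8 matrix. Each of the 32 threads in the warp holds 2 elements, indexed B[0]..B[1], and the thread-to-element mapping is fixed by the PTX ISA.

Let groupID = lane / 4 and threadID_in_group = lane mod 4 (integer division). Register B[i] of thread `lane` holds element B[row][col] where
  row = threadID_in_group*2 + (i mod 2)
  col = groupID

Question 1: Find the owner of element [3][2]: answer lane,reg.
9,1

c: 2->gid=2  r: 3->tid=1,i&1=1
L=2*4+1=9  i=1=1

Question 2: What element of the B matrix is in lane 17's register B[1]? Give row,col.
L=17→G=17>>2=4, T=17&3=1
[1]→row 1·2+1=3  col G=4

3,4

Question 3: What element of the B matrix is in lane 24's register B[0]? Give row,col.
0,6

L=24→G=24>>2=6, T=24&3=0
[0]→row 0·2+0=0  col G=6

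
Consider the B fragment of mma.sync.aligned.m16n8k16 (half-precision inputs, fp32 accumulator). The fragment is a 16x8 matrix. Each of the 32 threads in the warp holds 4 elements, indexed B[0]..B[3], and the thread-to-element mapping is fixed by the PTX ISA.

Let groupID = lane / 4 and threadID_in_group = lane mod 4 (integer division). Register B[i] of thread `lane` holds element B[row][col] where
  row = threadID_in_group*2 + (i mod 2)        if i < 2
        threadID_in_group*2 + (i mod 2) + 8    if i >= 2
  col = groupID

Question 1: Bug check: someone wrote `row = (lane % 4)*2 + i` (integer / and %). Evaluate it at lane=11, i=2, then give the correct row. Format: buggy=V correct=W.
`(lane % 4)*2 + i`[11,2]->8
lane 11->11/4=2, 11 mod 4=3
i=2  r:2·3+0+8->14  c:2
row: 8 vs 14

buggy=8 correct=14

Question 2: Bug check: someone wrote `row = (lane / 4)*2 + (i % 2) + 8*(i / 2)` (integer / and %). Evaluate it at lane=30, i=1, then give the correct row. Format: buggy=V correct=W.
buggy=15 correct=5

`(lane / 4)*2 + (i % 2) + 8*(i / 2)`[30,1]->15
lane 30->30/4=7, 30 mod 4=2
i=1  r:2·2+1+0->5  c:7
row: 15 vs 5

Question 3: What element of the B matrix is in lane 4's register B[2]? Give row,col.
lane 4: grp=1 (4/4), tig=0 (4%4)
i=2: r=0*2+0+8=8, c=grp=1

8,1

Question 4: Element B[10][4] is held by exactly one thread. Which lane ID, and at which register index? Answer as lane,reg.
c=4⇒gr=4  r=10⇒Rb=1,th=1,odd=0
L=4*4+1=17  i=1*2+0=2

17,2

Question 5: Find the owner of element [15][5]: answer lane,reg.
c=5->g=5  r=15->rb=1,t=3,b0=1
L=5*4+3=23  i=1*2+1=3

23,3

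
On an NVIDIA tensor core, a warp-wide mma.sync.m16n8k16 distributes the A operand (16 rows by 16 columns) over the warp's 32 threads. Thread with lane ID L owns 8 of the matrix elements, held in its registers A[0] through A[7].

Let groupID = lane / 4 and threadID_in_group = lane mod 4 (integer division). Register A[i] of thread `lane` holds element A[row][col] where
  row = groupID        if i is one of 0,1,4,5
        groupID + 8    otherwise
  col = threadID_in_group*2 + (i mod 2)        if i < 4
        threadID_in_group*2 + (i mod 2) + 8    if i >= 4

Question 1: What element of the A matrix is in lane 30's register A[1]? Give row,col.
lane 30: gr=7 (30/4), th=2 (30%4)
i=1: r=7+0=7, c=2*2+1+0=5

7,5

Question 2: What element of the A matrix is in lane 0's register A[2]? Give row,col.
8,0

lane 0=>0/4=0, 0 mod 4=0
i=2  r:0+8=>8  c:2·0+0+0=>0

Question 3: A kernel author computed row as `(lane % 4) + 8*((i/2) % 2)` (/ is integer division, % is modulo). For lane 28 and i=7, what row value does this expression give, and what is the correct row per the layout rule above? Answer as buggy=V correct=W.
`(lane % 4) + 8*((i/2) % 2)`[28,7]=>8
28: grp=7,tig=0
[7] (7+8,0*2+1+8) = (15,9)
row: 8 vs 15

buggy=8 correct=15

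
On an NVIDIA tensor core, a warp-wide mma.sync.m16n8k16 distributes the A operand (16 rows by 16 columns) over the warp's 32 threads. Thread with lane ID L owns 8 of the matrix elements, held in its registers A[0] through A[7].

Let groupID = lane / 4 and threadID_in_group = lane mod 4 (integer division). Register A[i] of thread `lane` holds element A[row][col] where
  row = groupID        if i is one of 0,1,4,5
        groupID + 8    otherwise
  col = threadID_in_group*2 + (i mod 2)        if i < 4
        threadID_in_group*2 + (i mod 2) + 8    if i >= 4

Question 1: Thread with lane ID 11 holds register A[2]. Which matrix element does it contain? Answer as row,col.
10,6

L=11->g=11>>2=2, t=11&3=3
[2]->row 2+8=10  col 3·2+0+0=6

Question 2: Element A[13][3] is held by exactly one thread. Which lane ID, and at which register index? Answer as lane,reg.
21,3

r=13->g=5,rb=1  c=3->cb=0,t=1,b0=1
L=5*4+1=21  i=0*4+1*2+1=3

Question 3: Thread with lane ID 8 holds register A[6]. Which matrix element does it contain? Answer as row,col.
lane 8->8/4=2, 8 mod 4=0
i=6  r:2+8->10  c:2·0+0+8->8

10,8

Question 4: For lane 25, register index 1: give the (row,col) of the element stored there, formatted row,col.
lane 25->25/4=6, 25 mod 4=1
i=1  r:6+0->6  c:2·1+1+0->3

6,3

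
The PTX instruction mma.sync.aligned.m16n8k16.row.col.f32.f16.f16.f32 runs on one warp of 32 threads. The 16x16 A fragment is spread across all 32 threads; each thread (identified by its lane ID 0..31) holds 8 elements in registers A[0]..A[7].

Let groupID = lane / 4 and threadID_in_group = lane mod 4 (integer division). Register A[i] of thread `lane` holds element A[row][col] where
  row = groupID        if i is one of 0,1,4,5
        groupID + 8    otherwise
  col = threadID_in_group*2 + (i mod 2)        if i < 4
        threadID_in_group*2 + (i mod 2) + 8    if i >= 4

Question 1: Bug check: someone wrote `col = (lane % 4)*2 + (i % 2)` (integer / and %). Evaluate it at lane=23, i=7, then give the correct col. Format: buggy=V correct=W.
buggy=7 correct=15

`(lane % 4)*2 + (i % 2)`[23,7]->7
23: g=5,t=3
[7] (5+8,3*2+1+8) = (13,15)
col: 7 vs 15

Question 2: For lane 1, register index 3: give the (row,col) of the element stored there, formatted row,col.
1: gid=0,tid=1
[3] (0+8,1*2+1+0) = (8,3)

8,3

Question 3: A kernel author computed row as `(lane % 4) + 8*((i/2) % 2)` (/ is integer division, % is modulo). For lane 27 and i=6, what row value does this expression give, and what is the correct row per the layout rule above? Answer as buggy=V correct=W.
buggy=11 correct=14

`(lane % 4) + 8*((i/2) % 2)`[27,6]->11
27: g=6,t=3
[6] (6+8,3*2+0+8) = (14,14)
row: 11 vs 14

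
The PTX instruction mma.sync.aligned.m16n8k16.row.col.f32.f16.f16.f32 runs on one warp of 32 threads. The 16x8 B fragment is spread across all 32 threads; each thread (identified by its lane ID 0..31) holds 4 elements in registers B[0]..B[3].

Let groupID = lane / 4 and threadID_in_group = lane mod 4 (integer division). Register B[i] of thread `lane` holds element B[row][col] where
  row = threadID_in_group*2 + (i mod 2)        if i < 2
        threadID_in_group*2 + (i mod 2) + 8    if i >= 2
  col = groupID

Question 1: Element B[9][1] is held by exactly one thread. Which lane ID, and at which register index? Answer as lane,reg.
c: 1->gid=1  r: 9->r8=1,tid=0,i&1=1
L=1*4+0=4  i=1*2+1=3

4,3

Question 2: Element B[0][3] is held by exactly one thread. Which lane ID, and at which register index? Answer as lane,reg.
12,0

c=3→G=3  r=0→rhi=0,T=0,p=0
L=3*4+0=12  i=0*2+0=0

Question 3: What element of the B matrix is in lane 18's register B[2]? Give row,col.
lane 18->18/4=4, 18 mod 4=2
i=2  r:2·2+0+8->12  c:4

12,4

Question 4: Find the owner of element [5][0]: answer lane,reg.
2,1

c: 0->gid=0  r: 5->r8=0,tid=2,i&1=1
L=0*4+2=2  i=0*2+1=1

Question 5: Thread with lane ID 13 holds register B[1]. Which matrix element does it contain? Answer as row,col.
13: g=3,t=1
[1] (1*2+1+0,3) = (3,3)

3,3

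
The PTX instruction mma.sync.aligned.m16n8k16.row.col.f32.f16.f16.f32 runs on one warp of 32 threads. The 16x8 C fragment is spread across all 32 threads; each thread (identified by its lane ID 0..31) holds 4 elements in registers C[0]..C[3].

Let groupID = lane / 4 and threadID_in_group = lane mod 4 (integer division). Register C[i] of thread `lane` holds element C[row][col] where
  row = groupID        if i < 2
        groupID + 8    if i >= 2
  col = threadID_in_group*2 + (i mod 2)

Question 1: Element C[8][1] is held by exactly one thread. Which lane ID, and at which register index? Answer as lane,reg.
r: 8->gid=0,r8=1  c: 1->tid=0,i&1=1
L=0*4+0=0  i=1*2+1=3

0,3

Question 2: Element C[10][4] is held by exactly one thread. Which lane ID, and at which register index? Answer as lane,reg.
10,2

r=10⇒gr=2,Rb=1  c=4⇒th=2,odd=0
L=2*4+2=10  i=1*2+0=2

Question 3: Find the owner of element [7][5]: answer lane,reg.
30,1

r: 7->gid=7,r8=0  c: 5->tid=2,i&1=1
L=7*4+2=30  i=0*2+1=1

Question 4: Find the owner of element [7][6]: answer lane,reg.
r:7=>grp=7,rB=0  c:6=>tig=3,lo=0
L=7*4+3=31  i=0*2+0=0

31,0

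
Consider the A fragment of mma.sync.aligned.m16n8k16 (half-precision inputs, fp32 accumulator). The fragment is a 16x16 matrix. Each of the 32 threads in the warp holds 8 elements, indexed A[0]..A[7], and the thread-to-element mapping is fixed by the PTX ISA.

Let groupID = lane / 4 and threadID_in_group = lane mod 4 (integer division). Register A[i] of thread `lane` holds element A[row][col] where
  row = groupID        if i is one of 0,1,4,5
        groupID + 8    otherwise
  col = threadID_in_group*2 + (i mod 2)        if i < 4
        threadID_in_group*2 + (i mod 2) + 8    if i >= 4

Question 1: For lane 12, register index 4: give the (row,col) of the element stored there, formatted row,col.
3,8

lane 12: g=3 (12/4), t=0 (12%4)
i=4: r=3+0=3, c=0*2+0+8=8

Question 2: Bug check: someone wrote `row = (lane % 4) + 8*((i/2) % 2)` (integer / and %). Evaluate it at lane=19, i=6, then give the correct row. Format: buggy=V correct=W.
buggy=11 correct=12

`(lane % 4) + 8*((i/2) % 2)`[19,6]->11
lane 19->19/4=4, 19 mod 4=3
i=6  r:4+8->12  c:2·3+0+8->14
row: 11 vs 12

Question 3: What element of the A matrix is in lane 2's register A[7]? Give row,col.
8,13

2: g=0,t=2
[7] (0+8,2*2+1+8) = (8,13)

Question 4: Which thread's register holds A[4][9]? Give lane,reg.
16,5

r: 4->gid=4,r8=0  c: 9->c8=1,tid=0,i&1=1
L=4*4+0=16  i=1*4+0*2+1=5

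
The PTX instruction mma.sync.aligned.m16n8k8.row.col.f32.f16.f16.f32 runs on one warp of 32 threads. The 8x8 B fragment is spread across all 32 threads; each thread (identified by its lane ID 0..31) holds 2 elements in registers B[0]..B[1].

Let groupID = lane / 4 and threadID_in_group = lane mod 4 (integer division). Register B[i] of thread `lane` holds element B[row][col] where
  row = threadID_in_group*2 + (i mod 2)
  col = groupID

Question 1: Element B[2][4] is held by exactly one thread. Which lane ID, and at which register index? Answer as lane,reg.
c=4->g=4  r=2->t=1,b0=0
L=4*4+1=17  i=0=0

17,0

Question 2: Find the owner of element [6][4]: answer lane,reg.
19,0

c=4→G=4  r=6→T=3,p=0
L=4*4+3=19  i=0=0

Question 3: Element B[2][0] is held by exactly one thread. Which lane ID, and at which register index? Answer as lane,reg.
1,0

c=0->g=0  r=2->t=1,b0=0
L=0*4+1=1  i=0=0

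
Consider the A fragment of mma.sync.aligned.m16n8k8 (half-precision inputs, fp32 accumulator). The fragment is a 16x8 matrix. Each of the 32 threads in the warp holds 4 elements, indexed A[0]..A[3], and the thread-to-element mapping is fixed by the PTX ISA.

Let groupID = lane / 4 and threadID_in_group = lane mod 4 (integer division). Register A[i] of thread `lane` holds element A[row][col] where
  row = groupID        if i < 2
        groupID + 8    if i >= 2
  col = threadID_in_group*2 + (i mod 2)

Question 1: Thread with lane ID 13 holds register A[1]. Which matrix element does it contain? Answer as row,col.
3,3

lane 13: gr=3 (13/4), th=1 (13%4)
i=1: r=3+0=3, c=1*2+1=3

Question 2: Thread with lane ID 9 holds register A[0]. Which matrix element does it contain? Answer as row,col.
2,2

lane 9⇒9/4=2, 9 mod 4=1
i=0  r:2+0⇒2  c:2·1+0⇒2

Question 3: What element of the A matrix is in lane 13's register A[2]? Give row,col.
L=13⇒gr=13>>2=3, th=13&3=1
[2]⇒row 3+8=11  col 1·2+0=2

11,2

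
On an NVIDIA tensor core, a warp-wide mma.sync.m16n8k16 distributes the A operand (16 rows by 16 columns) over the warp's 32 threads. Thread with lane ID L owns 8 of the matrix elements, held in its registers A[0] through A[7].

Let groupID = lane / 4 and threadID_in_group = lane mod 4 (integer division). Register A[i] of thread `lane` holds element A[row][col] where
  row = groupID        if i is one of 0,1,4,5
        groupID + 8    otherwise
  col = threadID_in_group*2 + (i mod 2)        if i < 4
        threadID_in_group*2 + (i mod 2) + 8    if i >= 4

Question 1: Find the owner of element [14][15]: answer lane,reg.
27,7

r:14=>grp=6,rB=1  c:15=>cB=1,tig=3,lo=1
L=6*4+3=27  i=1*4+1*2+1=7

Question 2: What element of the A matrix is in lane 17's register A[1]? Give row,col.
4,3

17: G=4,T=1
[1] (4+0,1*2+1+0) = (4,3)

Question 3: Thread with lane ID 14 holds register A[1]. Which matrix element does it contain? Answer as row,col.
3,5

lane 14: grp=3 (14/4), tig=2 (14%4)
i=1: r=3+0=3, c=2*2+1+0=5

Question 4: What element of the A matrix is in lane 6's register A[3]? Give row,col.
6: gr=1,th=2
[3] (1+8,2*2+1+0) = (9,5)

9,5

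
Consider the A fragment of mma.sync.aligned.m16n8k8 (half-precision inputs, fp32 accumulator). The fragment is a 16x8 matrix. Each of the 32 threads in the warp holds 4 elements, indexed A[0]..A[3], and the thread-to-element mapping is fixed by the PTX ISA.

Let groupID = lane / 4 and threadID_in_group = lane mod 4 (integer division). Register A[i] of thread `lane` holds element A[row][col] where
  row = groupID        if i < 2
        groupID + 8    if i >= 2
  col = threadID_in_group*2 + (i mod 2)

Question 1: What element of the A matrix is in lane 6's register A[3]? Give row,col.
L=6=>grp=6>>2=1, tig=6&3=2
[3]=>row 1+8=9  col 2·2+1=5

9,5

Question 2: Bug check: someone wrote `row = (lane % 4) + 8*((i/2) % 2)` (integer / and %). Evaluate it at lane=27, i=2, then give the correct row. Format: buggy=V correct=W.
`(lane % 4) + 8*((i/2) % 2)`[27,2]→11
L=27→G=27>>2=6, T=27&3=3
[2]→row 6+8=14  col 3·2+0=6
row: 11 vs 14

buggy=11 correct=14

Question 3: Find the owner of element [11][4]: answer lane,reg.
14,2

r:11=>grp=3,rB=1  c:4=>tig=2,lo=0
L=3*4+2=14  i=1*2+0=2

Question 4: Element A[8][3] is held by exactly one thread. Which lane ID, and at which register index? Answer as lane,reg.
1,3

r: 8->gid=0,r8=1  c: 3->tid=1,i&1=1
L=0*4+1=1  i=1*2+1=3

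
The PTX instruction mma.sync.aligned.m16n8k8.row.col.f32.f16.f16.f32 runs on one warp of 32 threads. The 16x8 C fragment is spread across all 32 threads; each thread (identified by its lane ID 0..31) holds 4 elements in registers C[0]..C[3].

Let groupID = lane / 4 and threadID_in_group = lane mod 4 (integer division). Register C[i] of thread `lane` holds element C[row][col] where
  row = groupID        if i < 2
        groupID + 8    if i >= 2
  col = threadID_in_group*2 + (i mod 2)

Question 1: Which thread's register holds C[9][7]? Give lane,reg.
r: 9->gid=1,r8=1  c: 7->tid=3,i&1=1
L=1*4+3=7  i=1*2+1=3

7,3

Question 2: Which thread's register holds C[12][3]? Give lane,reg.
17,3

r:12=>grp=4,rB=1  c:3=>tig=1,lo=1
L=4*4+1=17  i=1*2+1=3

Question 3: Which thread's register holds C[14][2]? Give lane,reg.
r:14=>grp=6,rB=1  c:2=>tig=1,lo=0
L=6*4+1=25  i=1*2+0=2

25,2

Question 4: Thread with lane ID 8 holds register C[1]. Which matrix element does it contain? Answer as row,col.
lane 8->8/4=2, 8 mod 4=0
i=1  r:2+0->2  c:2·0+1->1

2,1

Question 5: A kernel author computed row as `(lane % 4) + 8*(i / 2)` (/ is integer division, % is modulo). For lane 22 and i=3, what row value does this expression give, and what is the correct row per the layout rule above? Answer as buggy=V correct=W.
buggy=10 correct=13

`(lane % 4) + 8*(i / 2)`[22,3]⇒10
L=22⇒gr=22>>2=5, th=22&3=2
[3]⇒row 5+8=13  col 2·2+1=5
row: 10 vs 13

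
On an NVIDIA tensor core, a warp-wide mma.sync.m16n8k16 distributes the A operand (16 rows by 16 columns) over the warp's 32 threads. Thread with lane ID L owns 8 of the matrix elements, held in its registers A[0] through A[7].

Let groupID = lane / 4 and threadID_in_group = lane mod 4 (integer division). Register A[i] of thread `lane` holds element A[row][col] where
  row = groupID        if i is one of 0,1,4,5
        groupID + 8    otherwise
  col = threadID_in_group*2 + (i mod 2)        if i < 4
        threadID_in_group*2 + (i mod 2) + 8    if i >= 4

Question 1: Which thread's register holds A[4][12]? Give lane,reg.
18,4

r=4⇒gr=4,Rb=0  c=12⇒Cb=1,th=2,odd=0
L=4*4+2=18  i=1*4+0*2+0=4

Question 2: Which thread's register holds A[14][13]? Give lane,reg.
26,7

r=14→G=6,rhi=1  c=13→chi=1,T=2,p=1
L=6*4+2=26  i=1*4+1*2+1=7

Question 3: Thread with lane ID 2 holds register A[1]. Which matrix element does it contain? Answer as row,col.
L=2→G=2>>2=0, T=2&3=2
[1]→row 0+0=0  col 2·2+1+0=5

0,5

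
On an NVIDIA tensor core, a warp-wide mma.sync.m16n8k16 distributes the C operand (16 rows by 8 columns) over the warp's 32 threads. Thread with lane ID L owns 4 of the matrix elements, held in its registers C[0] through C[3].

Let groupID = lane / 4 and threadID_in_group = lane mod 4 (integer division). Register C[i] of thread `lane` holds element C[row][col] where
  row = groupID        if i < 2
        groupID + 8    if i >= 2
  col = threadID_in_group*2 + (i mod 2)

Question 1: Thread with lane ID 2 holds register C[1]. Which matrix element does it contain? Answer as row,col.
0,5

2: G=0,T=2
[1] (0+0,2*2+1) = (0,5)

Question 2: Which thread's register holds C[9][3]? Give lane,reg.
5,3

r:9=>grp=1,rB=1  c:3=>tig=1,lo=1
L=1*4+1=5  i=1*2+1=3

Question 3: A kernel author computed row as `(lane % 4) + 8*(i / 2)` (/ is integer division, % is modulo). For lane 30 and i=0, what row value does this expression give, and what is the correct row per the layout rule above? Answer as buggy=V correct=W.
`(lane % 4) + 8*(i / 2)`[30,0]→2
L=30→G=30>>2=7, T=30&3=2
[0]→row 7+0=7  col 2·2+0=4
row: 2 vs 7

buggy=2 correct=7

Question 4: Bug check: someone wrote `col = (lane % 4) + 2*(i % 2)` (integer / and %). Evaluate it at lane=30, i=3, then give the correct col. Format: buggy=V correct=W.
buggy=4 correct=5

`(lane % 4) + 2*(i % 2)`[30,3]→4
L=30→G=30>>2=7, T=30&3=2
[3]→row 7+8=15  col 2·2+1=5
col: 4 vs 5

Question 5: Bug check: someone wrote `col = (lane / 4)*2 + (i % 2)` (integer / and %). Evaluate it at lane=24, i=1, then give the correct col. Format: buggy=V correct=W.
buggy=13 correct=1

`(lane / 4)*2 + (i % 2)`[24,1]⇒13
lane 24: gr=6 (24/4), th=0 (24%4)
i=1: r=6+0=6, c=0*2+1=1
col: 13 vs 1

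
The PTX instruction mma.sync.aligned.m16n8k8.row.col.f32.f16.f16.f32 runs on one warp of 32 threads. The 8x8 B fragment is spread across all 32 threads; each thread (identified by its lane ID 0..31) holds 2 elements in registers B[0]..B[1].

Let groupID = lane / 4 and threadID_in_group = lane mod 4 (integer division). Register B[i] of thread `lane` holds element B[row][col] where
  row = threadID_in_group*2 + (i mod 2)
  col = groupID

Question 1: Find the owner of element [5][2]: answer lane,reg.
c=2⇒gr=2  r=5⇒th=2,odd=1
L=2*4+2=10  i=1=1

10,1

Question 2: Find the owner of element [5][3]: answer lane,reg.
c:3=>grp=3  r:5=>tig=2,lo=1
L=3*4+2=14  i=1=1

14,1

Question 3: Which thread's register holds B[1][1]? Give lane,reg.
4,1

c=1→G=1  r=1→T=0,p=1
L=1*4+0=4  i=1=1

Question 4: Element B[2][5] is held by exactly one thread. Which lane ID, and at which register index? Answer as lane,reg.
c=5→G=5  r=2→T=1,p=0
L=5*4+1=21  i=0=0

21,0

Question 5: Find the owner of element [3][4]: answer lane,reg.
c: 4->gid=4  r: 3->tid=1,i&1=1
L=4*4+1=17  i=1=1

17,1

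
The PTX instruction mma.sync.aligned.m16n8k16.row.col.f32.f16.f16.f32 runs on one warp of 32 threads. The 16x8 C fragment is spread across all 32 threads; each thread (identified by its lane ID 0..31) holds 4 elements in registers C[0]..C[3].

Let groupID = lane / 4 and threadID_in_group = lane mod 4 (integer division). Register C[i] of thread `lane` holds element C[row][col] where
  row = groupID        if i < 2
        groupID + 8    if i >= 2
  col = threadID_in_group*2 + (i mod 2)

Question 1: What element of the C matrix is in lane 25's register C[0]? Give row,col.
25: gid=6,tid=1
[0] (6+0,1*2+0) = (6,2)

6,2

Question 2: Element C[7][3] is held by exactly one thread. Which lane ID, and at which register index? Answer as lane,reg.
29,1

r=7⇒gr=7,Rb=0  c=3⇒th=1,odd=1
L=7*4+1=29  i=0*2+1=1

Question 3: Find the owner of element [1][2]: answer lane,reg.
5,0

r:1=>grp=1,rB=0  c:2=>tig=1,lo=0
L=1*4+1=5  i=0*2+0=0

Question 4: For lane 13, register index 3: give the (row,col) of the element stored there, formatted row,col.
13: g=3,t=1
[3] (3+8,1*2+1) = (11,3)

11,3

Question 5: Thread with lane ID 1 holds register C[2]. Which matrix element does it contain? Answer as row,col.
8,2

lane 1→1/4=0, 1 mod 4=1
i=2  r:0+8→8  c:2·1+0→2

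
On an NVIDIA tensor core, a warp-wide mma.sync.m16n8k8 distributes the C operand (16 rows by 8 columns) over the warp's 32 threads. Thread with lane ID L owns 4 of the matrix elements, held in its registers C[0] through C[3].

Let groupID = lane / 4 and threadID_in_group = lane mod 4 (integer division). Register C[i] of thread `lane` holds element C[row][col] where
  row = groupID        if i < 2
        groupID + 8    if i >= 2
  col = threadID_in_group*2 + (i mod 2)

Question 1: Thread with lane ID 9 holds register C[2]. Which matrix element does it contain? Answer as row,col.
10,2

L=9⇒gr=9>>2=2, th=9&3=1
[2]⇒row 2+8=10  col 1·2+0=2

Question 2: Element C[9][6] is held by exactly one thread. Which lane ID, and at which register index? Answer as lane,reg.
7,2

r=9->g=1,rb=1  c=6->t=3,b0=0
L=1*4+3=7  i=1*2+0=2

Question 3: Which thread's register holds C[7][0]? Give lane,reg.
r=7⇒gr=7,Rb=0  c=0⇒th=0,odd=0
L=7*4+0=28  i=0*2+0=0

28,0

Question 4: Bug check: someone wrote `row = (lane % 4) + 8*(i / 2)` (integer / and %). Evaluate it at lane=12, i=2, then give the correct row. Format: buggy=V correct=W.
buggy=8 correct=11

`(lane % 4) + 8*(i / 2)`[12,2]->8
L=12->g=12>>2=3, t=12&3=0
[2]->row 3+8=11  col 0·2+0=0
row: 8 vs 11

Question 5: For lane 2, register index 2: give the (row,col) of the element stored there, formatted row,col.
8,4

lane 2: gid=0 (2/4), tid=2 (2%4)
i=2: r=0+8=8, c=2*2+0=4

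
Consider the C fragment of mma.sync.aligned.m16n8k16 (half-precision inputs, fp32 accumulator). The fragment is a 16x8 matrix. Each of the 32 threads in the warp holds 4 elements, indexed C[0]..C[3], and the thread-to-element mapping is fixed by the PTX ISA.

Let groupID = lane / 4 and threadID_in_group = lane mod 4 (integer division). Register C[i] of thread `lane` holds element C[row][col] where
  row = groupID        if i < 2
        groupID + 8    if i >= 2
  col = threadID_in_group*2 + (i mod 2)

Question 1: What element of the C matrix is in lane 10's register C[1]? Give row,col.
2,5

10: gid=2,tid=2
[1] (2+0,2*2+1) = (2,5)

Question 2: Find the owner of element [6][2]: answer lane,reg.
25,0

r=6⇒gr=6,Rb=0  c=2⇒th=1,odd=0
L=6*4+1=25  i=0*2+0=0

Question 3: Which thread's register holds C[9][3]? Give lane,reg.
5,3

r: 9->gid=1,r8=1  c: 3->tid=1,i&1=1
L=1*4+1=5  i=1*2+1=3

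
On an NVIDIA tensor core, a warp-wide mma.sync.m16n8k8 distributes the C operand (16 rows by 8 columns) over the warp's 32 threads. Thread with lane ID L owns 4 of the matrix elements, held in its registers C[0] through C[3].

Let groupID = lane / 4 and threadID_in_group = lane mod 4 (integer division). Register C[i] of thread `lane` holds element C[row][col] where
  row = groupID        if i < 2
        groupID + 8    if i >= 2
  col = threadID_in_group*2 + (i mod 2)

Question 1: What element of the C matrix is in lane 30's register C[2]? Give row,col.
L=30→G=30>>2=7, T=30&3=2
[2]→row 7+8=15  col 2·2+0=4

15,4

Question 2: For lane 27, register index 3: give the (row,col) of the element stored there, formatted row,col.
L=27->g=27>>2=6, t=27&3=3
[3]->row 6+8=14  col 3·2+1=7

14,7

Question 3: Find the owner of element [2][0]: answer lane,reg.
8,0

r=2⇒gr=2,Rb=0  c=0⇒th=0,odd=0
L=2*4+0=8  i=0*2+0=0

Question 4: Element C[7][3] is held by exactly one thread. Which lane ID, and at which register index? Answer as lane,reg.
29,1

r: 7->gid=7,r8=0  c: 3->tid=1,i&1=1
L=7*4+1=29  i=0*2+1=1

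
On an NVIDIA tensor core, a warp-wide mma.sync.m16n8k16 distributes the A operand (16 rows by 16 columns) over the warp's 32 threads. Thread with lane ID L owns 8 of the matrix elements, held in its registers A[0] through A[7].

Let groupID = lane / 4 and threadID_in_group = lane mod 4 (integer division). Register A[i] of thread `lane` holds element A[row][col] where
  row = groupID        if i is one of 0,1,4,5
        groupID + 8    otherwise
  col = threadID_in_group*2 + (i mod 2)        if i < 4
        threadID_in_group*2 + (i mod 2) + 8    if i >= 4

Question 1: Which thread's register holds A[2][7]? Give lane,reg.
r=2→G=2,rhi=0  c=7→chi=0,T=3,p=1
L=2*4+3=11  i=0*4+0*2+1=1

11,1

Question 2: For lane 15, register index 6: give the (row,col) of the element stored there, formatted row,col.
15: gid=3,tid=3
[6] (3+8,3*2+0+8) = (11,14)

11,14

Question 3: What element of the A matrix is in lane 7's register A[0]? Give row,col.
lane 7: grp=1 (7/4), tig=3 (7%4)
i=0: r=1+0=1, c=3*2+0+0=6

1,6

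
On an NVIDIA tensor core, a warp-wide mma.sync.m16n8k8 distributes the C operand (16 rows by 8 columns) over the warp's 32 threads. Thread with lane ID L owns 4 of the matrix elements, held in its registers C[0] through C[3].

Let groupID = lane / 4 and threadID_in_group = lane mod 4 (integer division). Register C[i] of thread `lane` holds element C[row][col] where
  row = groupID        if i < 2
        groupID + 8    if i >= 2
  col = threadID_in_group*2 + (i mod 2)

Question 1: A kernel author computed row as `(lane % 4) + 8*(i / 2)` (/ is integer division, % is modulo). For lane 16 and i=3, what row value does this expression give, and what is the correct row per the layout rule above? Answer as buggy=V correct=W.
`(lane % 4) + 8*(i / 2)`[16,3]⇒8
L=16⇒gr=16>>2=4, th=16&3=0
[3]⇒row 4+8=12  col 0·2+1=1
row: 8 vs 12

buggy=8 correct=12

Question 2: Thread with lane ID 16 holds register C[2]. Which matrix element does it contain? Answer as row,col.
L=16→G=16>>2=4, T=16&3=0
[2]→row 4+8=12  col 0·2+0=0

12,0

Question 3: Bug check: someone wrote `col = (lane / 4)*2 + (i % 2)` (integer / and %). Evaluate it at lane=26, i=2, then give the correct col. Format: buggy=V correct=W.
`(lane / 4)*2 + (i % 2)`[26,2]→12
lane 26: G=6 (26/4), T=2 (26%4)
i=2: r=6+8=14, c=2*2+0=4
col: 12 vs 4

buggy=12 correct=4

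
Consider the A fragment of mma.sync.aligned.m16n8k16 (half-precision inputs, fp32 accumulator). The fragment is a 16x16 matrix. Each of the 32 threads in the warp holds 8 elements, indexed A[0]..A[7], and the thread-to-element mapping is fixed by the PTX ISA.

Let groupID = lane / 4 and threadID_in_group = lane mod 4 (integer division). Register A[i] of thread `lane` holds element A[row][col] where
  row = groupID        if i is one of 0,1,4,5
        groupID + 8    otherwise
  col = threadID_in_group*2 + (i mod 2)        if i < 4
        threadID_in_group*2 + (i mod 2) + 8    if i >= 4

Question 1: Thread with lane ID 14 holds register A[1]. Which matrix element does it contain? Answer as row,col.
14: g=3,t=2
[1] (3+0,2*2+1+0) = (3,5)

3,5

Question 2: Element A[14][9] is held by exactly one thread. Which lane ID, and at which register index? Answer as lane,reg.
24,7

r=14⇒gr=6,Rb=1  c=9⇒Cb=1,th=0,odd=1
L=6*4+0=24  i=1*4+1*2+1=7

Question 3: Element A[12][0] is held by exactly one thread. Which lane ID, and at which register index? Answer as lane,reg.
r:12=>grp=4,rB=1  c:0=>cB=0,tig=0,lo=0
L=4*4+0=16  i=0*4+1*2+0=2

16,2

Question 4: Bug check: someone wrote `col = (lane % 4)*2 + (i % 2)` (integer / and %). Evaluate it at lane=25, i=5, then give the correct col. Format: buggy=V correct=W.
`(lane % 4)*2 + (i % 2)`[25,5]→3
lane 25: G=6 (25/4), T=1 (25%4)
i=5: r=6+0=6, c=1*2+1+8=11
col: 3 vs 11

buggy=3 correct=11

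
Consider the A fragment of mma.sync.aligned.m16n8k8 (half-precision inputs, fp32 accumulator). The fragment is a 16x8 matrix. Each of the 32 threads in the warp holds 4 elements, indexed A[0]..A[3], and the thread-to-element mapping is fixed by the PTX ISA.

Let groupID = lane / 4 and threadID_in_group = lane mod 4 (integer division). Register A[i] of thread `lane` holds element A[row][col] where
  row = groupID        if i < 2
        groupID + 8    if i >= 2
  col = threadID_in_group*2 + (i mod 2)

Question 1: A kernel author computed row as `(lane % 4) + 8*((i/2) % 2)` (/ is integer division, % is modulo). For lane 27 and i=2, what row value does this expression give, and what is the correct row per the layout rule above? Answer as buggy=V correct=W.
buggy=11 correct=14

`(lane % 4) + 8*((i/2) % 2)`[27,2]->11
L=27->g=27>>2=6, t=27&3=3
[2]->row 6+8=14  col 3·2+0=6
row: 11 vs 14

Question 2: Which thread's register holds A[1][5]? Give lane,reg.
6,1

r: 1->gid=1,r8=0  c: 5->tid=2,i&1=1
L=1*4+2=6  i=0*2+1=1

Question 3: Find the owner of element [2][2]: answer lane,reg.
r=2→G=2,rhi=0  c=2→T=1,p=0
L=2*4+1=9  i=0*2+0=0

9,0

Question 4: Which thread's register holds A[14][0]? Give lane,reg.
r=14⇒gr=6,Rb=1  c=0⇒th=0,odd=0
L=6*4+0=24  i=1*2+0=2

24,2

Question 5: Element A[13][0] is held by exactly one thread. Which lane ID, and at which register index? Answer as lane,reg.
r=13→G=5,rhi=1  c=0→T=0,p=0
L=5*4+0=20  i=1*2+0=2

20,2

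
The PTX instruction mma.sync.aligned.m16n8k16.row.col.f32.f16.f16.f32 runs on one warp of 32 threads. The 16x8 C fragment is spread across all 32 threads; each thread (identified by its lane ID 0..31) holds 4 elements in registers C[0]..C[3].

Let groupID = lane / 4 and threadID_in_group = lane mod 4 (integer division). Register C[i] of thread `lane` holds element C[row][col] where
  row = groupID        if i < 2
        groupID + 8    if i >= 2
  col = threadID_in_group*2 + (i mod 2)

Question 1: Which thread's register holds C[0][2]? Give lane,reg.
1,0

r: 0->gid=0,r8=0  c: 2->tid=1,i&1=0
L=0*4+1=1  i=0*2+0=0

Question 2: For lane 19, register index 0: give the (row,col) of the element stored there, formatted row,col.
lane 19->19/4=4, 19 mod 4=3
i=0  r:4+0->4  c:2·3+0->6

4,6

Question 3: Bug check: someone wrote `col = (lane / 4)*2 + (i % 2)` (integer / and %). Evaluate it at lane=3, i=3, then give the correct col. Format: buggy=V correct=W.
buggy=1 correct=7

`(lane / 4)*2 + (i % 2)`[3,3]⇒1
L=3⇒gr=3>>2=0, th=3&3=3
[3]⇒row 0+8=8  col 3·2+1=7
col: 1 vs 7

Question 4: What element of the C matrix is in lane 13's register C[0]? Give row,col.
3,2

L=13->g=13>>2=3, t=13&3=1
[0]->row 3+0=3  col 1·2+0=2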